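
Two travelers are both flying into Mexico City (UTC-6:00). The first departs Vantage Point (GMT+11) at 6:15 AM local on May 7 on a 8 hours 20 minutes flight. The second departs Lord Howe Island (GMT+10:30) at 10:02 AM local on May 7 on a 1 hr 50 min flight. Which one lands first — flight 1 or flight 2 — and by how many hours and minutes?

Flight 1 in UTC: 6:15 AM − 11:00 = 7:15 PM on May 6.
+8 hours 20 minutes → arrive 3:35 AM UTC on May 7.
Flight 2 in UTC: 10:02 AM − 10:30 = 11:32 PM on May 6.
+1 hour 50 minutes → arrive 1:22 AM UTC on May 7.
Flight 2 lands earlier by 2 hours 13 minutes.

the second, by 2 hours 13 minutes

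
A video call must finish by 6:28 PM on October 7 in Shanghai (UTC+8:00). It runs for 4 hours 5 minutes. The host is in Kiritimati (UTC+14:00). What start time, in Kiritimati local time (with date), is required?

Target end time in UTC: 6:28 PM − 8:00 = 10:28 AM on Oct 7.
Subtract 4 hours 5 minutes → start 6:23 AM UTC on Oct 7.
Kiritimati is UTC+14:00: 6:23 AM + 14:00 = 8:23 PM on Oct 7.

8:23 PM on October 7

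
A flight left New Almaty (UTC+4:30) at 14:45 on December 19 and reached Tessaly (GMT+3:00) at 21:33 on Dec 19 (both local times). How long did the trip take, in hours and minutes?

Tessaly is 1:30 behind New Almaty.
Clock-face elapsed time (ignoring zones) is 6 hours 48 minutes.
Actual elapsed = 6 hours 48 minutes + 1:30 = 8 hours 18 minutes.

8 hours 18 minutes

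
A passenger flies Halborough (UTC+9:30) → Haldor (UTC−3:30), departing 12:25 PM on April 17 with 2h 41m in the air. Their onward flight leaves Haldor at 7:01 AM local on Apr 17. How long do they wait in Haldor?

4 hours 55 minutes

Convert departure to UTC: 12:25 PM − 9:30 = 2:55 AM UTC on Apr 17.
Add 2 hours 41 minutes flight time → 5:36 AM UTC.
Haldor is UTC−3:30, so local arrival = 5:36 AM − 3:30 = 2:06 AM on Apr 17.
Layover = 7:01 AM − 2:06 AM = 4 hours 55 minutes.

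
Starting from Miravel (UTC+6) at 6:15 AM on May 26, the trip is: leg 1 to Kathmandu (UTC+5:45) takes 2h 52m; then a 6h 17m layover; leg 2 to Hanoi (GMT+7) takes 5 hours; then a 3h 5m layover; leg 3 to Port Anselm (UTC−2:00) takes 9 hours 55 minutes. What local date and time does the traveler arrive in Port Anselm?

1:24 AM on May 27

Convert departure to UTC: 6:15 AM − 6:00 = 12:15 AM UTC on May 26.
Add 2 hours 52 minutes leg 1 → 3:07 AM UTC.
Add 6 hours and 17 minutes layover in Kathmandu → 9:24 AM UTC.
Add 5 hours leg 2 → 2:24 PM UTC.
Add 3 hours 5 minutes layover in Hanoi → 5:29 PM UTC.
Add 9 hours 55 minutes leg 3 → 3:24 AM UTC (May 27).
Port Anselm is UTC−2:00, so local arrival = 3:24 AM − 2:00 = 1:24 AM on May 27.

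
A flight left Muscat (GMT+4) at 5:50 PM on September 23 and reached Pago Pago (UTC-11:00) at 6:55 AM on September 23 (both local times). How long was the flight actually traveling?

Departure in UTC: 5:50 PM − 4:00 = 1:50 PM on Sep 23.
Arrival in UTC: 6:55 AM + 11:00 = 5:55 PM on Sep 23.
Elapsed = 5:55 PM − 1:50 PM = 4 hours 5 minutes.

4 hours 5 minutes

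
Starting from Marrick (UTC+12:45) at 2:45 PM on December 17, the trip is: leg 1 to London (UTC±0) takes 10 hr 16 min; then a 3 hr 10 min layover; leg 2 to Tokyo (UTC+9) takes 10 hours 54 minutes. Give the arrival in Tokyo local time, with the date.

Convert departure to UTC: 2:45 PM − 12:45 = 2:00 AM UTC on Dec 17.
Add 10 hours 16 minutes leg 1 → 12:16 PM UTC.
Add 3 hours 10 minutes layover in London → 3:26 PM UTC.
Add 10 hours and 54 minutes leg 2 → 2:20 AM UTC (Dec 18).
Tokyo is UTC+9:00, so local arrival = 2:20 AM + 9:00 = 11:20 AM on Dec 18.

11:20 AM on December 18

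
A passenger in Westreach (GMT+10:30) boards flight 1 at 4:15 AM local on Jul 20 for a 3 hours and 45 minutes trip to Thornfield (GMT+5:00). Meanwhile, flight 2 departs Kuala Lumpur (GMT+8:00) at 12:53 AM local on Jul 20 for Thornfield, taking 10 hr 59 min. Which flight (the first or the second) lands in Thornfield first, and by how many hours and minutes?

Flight 1 in UTC: 4:15 AM − 10:30 = 5:45 PM on Jul 19.
+3 hours and 45 minutes → arrive 9:30 PM UTC on Jul 19.
Flight 2 in UTC: 12:53 AM − 8:00 = 4:53 PM on Jul 19.
+10 hours 59 minutes → arrive 3:52 AM UTC on Jul 20.
Flight 1 lands earlier by 6 hours 22 minutes.

the first, by 6 hours 22 minutes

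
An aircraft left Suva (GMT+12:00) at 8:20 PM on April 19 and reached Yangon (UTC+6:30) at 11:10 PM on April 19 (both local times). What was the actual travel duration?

Departure in UTC: 8:20 PM − 12:00 = 8:20 AM on Apr 19.
Arrival in UTC: 11:10 PM − 6:30 = 4:40 PM on Apr 19.
Elapsed = 4:40 PM − 8:20 AM = 8 hours 20 minutes.

8 hours 20 minutes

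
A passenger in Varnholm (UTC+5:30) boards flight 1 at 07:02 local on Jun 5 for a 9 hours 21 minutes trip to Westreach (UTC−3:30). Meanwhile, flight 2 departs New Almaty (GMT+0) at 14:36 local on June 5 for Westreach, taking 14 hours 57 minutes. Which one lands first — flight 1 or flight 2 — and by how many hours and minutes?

the first, by 18 hours 40 minutes

Flight 1 in UTC: 07:02 − 5:30 = 01:32 on Jun 5.
+9 hours and 21 minutes → arrive 10:53 UTC on Jun 5.
Flight 2 departs at 14:36 UTC (Jun 5).
+14 hours 57 minutes → arrive 05:33 UTC on Jun 6.
Flight 1 lands earlier by 18 hours 40 minutes.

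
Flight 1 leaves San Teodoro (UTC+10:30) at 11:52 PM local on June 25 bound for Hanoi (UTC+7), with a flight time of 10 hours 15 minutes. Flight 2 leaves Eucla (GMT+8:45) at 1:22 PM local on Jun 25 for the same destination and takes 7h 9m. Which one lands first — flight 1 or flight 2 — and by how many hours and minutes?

the second, by 11 hours 51 minutes

Flight 1 in UTC: 11:52 PM − 10:30 = 1:22 PM on Jun 25.
+10 hours 15 minutes → arrive 11:37 PM UTC on Jun 25.
Flight 2 in UTC: 1:22 PM − 8:45 = 4:37 AM on Jun 25.
+7 hours 9 minutes → arrive 11:46 AM UTC on Jun 25.
Flight 2 lands earlier by 11 hours 51 minutes.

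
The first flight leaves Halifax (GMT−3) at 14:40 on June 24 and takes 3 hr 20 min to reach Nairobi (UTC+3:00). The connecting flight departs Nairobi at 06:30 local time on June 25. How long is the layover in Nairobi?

6 hours 30 minutes

Convert departure to UTC: 14:40 + 3:00 = 17:40 UTC on Jun 24.
Add 3 hours 20 minutes flight time → 21:00 UTC.
Nairobi is UTC+3:00, so local arrival = 21:00 + 3:00 = 00:00 on Jun 25.
Layover = 06:30 − 00:00 = 6 hours 30 minutes.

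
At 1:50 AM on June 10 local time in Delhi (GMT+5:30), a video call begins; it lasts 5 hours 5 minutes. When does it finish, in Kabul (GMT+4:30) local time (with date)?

Convert start to UTC: 1:50 AM − 5:30 = 8:20 PM UTC on Jun 9.
Add 5 hours and 5 minutes duration → 1:25 AM UTC (Jun 10).
Kabul is UTC+4:30, so local end time = 1:25 AM + 4:30 = 5:55 AM on Jun 10.

5:55 AM on June 10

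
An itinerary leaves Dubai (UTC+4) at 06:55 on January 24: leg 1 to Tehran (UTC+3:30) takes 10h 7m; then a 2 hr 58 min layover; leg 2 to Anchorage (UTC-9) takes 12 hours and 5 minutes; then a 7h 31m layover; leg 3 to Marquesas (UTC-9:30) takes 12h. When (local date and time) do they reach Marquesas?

14:06 on January 25

Convert departure to UTC: 06:55 − 4:00 = 02:55 UTC on Jan 24.
Add 10 hours 7 minutes leg 1 → 13:02 UTC.
Add 2 hours and 58 minutes layover in Tehran → 16:00 UTC.
Add 12 hours and 5 minutes leg 2 → 04:05 UTC (Jan 25).
Add 7 hours 31 minutes layover in Anchorage → 11:36 UTC.
Add 12 hours leg 3 → 23:36 UTC.
Marquesas is UTC−9:30, so local arrival = 23:36 − 9:30 = 14:06 on Jan 25.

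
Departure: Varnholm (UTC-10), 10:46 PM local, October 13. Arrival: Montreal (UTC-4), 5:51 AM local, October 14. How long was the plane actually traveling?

1 hour 5 minutes

Montreal is 6:00 ahead of Varnholm.
Clock-face elapsed time (ignoring zones) is 7 hours 5 minutes.
Actual elapsed = 7 hours 5 minutes − 6:00 = 1 hour 5 minutes.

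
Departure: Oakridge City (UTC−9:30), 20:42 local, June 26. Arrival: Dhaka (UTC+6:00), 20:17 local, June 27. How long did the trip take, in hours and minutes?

8 hours 5 minutes

Departure in UTC: 20:42 + 9:30 = 06:12 on Jun 27.
Arrival in UTC: 20:17 − 6:00 = 14:17 on Jun 27.
Elapsed = 14:17 − 06:12 = 8 hours 5 minutes.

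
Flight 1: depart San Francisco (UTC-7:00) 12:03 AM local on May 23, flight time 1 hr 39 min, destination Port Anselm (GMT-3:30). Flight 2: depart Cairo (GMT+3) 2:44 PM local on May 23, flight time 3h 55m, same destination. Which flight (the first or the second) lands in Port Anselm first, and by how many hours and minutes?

Flight 1 in UTC: 12:03 AM + 7:00 = 7:03 AM on May 23.
+1 hour 39 minutes → arrive 8:42 AM UTC on May 23.
Flight 2 in UTC: 2:44 PM − 3:00 = 11:44 AM on May 23.
+3 hours and 55 minutes → arrive 3:39 PM UTC on May 23.
Flight 1 lands earlier by 6 hours 57 minutes.

the first, by 6 hours 57 minutes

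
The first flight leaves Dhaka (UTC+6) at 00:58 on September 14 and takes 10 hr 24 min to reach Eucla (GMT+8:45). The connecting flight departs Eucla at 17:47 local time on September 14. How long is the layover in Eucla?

Convert departure to UTC: 00:58 − 6:00 = 18:58 UTC on Sep 13.
Add 10 hours and 24 minutes flight time → 05:22 UTC (Sep 14).
Eucla is UTC+8:45, so local arrival = 05:22 + 8:45 = 14:07 on Sep 14.
Layover = 17:47 − 14:07 = 3 hours 40 minutes.

3 hours 40 minutes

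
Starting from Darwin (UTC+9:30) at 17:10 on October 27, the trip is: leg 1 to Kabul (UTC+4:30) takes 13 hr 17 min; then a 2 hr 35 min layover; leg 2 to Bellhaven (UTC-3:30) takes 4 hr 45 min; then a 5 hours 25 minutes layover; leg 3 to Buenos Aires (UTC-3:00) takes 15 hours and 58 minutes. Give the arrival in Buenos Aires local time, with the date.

22:40 on October 28

Convert departure to UTC: 17:10 − 9:30 = 07:40 UTC on Oct 27.
Add 13 hours and 17 minutes leg 1 → 20:57 UTC.
Add 2 hours and 35 minutes layover in Kabul → 23:32 UTC.
Add 4 hours 45 minutes leg 2 → 04:17 UTC (Oct 28).
Add 5 hours 25 minutes layover in Bellhaven → 09:42 UTC.
Add 15 hours and 58 minutes leg 3 → 01:40 UTC (Oct 29).
Buenos Aires is UTC−3:00, so local arrival = 01:40 − 3:00 = 22:40 on Oct 28.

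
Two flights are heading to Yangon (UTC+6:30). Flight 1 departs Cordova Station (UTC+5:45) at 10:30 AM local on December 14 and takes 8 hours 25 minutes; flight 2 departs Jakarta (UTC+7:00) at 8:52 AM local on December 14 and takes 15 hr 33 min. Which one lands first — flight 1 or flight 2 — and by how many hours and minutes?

Flight 1 in UTC: 10:30 AM − 5:45 = 4:45 AM on Dec 14.
+8 hours 25 minutes → arrive 1:10 PM UTC on Dec 14.
Flight 2 in UTC: 8:52 AM − 7:00 = 1:52 AM on Dec 14.
+15 hours 33 minutes → arrive 5:25 PM UTC on Dec 14.
Flight 1 lands earlier by 4 hours 15 minutes.

the first, by 4 hours 15 minutes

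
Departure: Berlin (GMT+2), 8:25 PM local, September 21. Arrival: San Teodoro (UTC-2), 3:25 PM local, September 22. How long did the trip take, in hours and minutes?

Departure in UTC: 8:25 PM − 2:00 = 6:25 PM on Sep 21.
Arrival in UTC: 3:25 PM + 2:00 = 5:25 PM on Sep 22.
Elapsed = 5:25 PM − 6:25 PM (+1 day) = 23 hours.

23 hours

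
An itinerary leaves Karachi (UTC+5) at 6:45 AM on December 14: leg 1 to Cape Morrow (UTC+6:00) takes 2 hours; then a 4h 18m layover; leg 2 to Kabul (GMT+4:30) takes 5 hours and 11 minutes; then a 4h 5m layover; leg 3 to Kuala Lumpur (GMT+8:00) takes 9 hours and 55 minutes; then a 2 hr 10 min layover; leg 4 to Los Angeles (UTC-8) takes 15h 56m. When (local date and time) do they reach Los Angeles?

Convert departure to UTC: 6:45 AM − 5:00 = 1:45 AM UTC on Dec 14.
Add 2 hours leg 1 → 3:45 AM UTC.
Add 4 hours and 18 minutes layover in Cape Morrow → 8:03 AM UTC.
Add 5 hours and 11 minutes leg 2 → 1:14 PM UTC.
Add 4 hours and 5 minutes layover in Kabul → 5:19 PM UTC.
Add 9 hours and 55 minutes leg 3 → 3:14 AM UTC (Dec 15).
Add 2 hours and 10 minutes layover in Kuala Lumpur → 5:24 AM UTC.
Add 15 hours 56 minutes leg 4 → 9:20 PM UTC.
Los Angeles is UTC−8:00, so local arrival = 9:20 PM − 8:00 = 1:20 PM on Dec 15.

1:20 PM on December 15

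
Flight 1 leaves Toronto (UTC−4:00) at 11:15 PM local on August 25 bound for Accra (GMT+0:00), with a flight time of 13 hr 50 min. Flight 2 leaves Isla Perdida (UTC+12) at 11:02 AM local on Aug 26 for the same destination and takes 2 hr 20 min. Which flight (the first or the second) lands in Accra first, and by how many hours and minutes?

the second, by 15 hours 43 minutes

Flight 1 in UTC: 11:15 PM + 4:00 = 3:15 AM on Aug 26.
+13 hours and 50 minutes → arrive 5:05 PM UTC on Aug 26.
Flight 2 in UTC: 11:02 AM − 12:00 = 11:02 PM on Aug 25.
+2 hours 20 minutes → arrive 1:22 AM UTC on Aug 26.
Flight 2 lands earlier by 15 hours 43 minutes.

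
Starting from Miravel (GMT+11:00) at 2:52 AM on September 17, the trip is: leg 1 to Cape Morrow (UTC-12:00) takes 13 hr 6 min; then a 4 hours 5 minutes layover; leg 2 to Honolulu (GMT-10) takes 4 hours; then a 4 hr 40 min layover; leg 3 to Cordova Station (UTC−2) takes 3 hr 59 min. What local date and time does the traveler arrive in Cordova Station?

Convert departure to UTC: 2:52 AM − 11:00 = 3:52 PM UTC on Sep 16.
Add 13 hours 6 minutes leg 1 → 4:58 AM UTC (Sep 17).
Add 4 hours and 5 minutes layover in Cape Morrow → 9:03 AM UTC.
Add 4 hours leg 2 → 1:03 PM UTC.
Add 4 hours and 40 minutes layover in Honolulu → 5:43 PM UTC.
Add 3 hours and 59 minutes leg 3 → 9:42 PM UTC.
Cordova Station is UTC−2:00, so local arrival = 9:42 PM − 2:00 = 7:42 PM on Sep 17.

7:42 PM on Sep 17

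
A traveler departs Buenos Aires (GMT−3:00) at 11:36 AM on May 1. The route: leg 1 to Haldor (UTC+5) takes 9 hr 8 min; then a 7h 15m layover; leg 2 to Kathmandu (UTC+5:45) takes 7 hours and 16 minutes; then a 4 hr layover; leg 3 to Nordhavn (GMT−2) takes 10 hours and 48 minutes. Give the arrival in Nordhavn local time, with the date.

Convert departure to UTC: 11:36 AM + 3:00 = 2:36 PM UTC on May 1.
Add 9 hours and 8 minutes leg 1 → 11:44 PM UTC.
Add 7 hours and 15 minutes layover in Haldor → 6:59 AM UTC (May 2).
Add 7 hours and 16 minutes leg 2 → 2:15 PM UTC.
Add 4 hours layover in Kathmandu → 6:15 PM UTC.
Add 10 hours 48 minutes leg 3 → 5:03 AM UTC (May 3).
Nordhavn is UTC−2:00, so local arrival = 5:03 AM − 2:00 = 3:03 AM on May 3.

3:03 AM on May 3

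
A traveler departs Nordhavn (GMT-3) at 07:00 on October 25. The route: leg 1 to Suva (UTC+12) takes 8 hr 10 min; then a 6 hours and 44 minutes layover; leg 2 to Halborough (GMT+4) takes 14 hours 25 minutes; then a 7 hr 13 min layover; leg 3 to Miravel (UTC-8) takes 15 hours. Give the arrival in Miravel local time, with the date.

05:32 on Oct 27

Convert departure to UTC: 07:00 + 3:00 = 10:00 UTC on Oct 25.
Add 8 hours and 10 minutes leg 1 → 18:10 UTC.
Add 6 hours 44 minutes layover in Suva → 00:54 UTC (Oct 26).
Add 14 hours and 25 minutes leg 2 → 15:19 UTC.
Add 7 hours 13 minutes layover in Halborough → 22:32 UTC.
Add 15 hours leg 3 → 13:32 UTC (Oct 27).
Miravel is UTC−8:00, so local arrival = 13:32 − 8:00 = 05:32 on Oct 27.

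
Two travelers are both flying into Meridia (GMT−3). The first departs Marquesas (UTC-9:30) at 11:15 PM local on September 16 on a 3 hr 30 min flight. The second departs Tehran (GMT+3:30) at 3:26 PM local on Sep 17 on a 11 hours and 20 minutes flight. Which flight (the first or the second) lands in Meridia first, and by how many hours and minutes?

the first, by 11 hours 1 minute

Flight 1 in UTC: 11:15 PM + 9:30 = 8:45 AM on Sep 17.
+3 hours and 30 minutes → arrive 12:15 PM UTC on Sep 17.
Flight 2 in UTC: 3:26 PM − 3:30 = 11:56 AM on Sep 17.
+11 hours and 20 minutes → arrive 11:16 PM UTC on Sep 17.
Flight 1 lands earlier by 11 hours 1 minute.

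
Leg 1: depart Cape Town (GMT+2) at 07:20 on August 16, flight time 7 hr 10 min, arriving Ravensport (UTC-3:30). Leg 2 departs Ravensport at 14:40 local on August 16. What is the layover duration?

5 hours 40 minutes

Convert departure to UTC: 07:20 − 2:00 = 05:20 UTC on Aug 16.
Add 7 hours 10 minutes flight time → 12:30 UTC.
Ravensport is UTC−3:30, so local arrival = 12:30 − 3:30 = 09:00 on Aug 16.
Layover = 14:40 − 09:00 = 5 hours 40 minutes.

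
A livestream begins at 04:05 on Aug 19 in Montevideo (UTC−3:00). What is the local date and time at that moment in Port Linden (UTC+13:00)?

20:05 on August 19

In UTC: 04:05 + 3:00 = 07:05 on Aug 19.
Port Linden is UTC+13:00: 07:05 + 13:00 = 20:05 on Aug 19.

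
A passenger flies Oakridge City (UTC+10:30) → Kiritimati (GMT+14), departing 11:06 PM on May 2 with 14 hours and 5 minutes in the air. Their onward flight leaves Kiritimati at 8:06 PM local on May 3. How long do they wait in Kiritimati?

3 hours 25 minutes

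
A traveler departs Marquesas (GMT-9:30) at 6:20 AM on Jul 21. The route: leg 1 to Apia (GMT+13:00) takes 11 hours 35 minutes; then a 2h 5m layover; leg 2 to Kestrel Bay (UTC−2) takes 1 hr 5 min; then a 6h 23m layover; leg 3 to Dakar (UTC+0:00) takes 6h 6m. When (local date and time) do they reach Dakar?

Convert departure to UTC: 6:20 AM + 9:30 = 3:50 PM UTC on Jul 21.
Add 11 hours and 35 minutes leg 1 → 3:25 AM UTC (Jul 22).
Add 2 hours and 5 minutes layover in Apia → 5:30 AM UTC.
Add 1 hour 5 minutes leg 2 → 6:35 AM UTC.
Add 6 hours 23 minutes layover in Kestrel Bay → 12:58 PM UTC.
Add 6 hours 6 minutes leg 3 → 7:04 PM UTC.
Dakar is UTC+0, so local arrival is the same: 7:04 PM on Jul 22.

7:04 PM on July 22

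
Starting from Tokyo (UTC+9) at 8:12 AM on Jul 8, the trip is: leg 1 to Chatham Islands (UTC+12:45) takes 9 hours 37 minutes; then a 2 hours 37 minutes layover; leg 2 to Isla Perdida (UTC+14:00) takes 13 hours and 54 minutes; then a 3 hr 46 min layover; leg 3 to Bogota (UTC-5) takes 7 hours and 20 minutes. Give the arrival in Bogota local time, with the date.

7:26 AM on July 9

Convert departure to UTC: 8:12 AM − 9:00 = 11:12 PM UTC on Jul 7.
Add 9 hours 37 minutes leg 1 → 8:49 AM UTC (Jul 8).
Add 2 hours and 37 minutes layover in Chatham Islands → 11:26 AM UTC.
Add 13 hours 54 minutes leg 2 → 1:20 AM UTC (Jul 9).
Add 3 hours 46 minutes layover in Isla Perdida → 5:06 AM UTC.
Add 7 hours and 20 minutes leg 3 → 12:26 PM UTC.
Bogota is UTC−5:00, so local arrival = 12:26 PM − 5:00 = 7:26 AM on Jul 9.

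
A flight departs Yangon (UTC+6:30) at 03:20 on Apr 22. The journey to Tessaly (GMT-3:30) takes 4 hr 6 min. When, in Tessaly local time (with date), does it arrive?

Convert departure to UTC: 03:20 − 6:30 = 20:50 UTC on Apr 21.
Add 4 hours and 6 minutes travel time → 00:56 UTC (Apr 22).
Tessaly is UTC−3:30, so local arrival = 00:56 − 3:30 = 21:26 on Apr 21.

21:26 on April 21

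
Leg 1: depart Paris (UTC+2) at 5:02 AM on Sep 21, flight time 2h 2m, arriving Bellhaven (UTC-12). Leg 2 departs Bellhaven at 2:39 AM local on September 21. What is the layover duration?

9 hours 35 minutes

Convert departure to UTC: 5:02 AM − 2:00 = 3:02 AM UTC on Sep 21.
Add 2 hours 2 minutes flight time → 5:04 AM UTC.
Bellhaven is UTC−12:00, so local arrival = 5:04 AM − 12:00 = 5:04 PM on Sep 20.
Layover = 2:39 AM − 5:04 PM (+1 day) = 9 hours 35 minutes.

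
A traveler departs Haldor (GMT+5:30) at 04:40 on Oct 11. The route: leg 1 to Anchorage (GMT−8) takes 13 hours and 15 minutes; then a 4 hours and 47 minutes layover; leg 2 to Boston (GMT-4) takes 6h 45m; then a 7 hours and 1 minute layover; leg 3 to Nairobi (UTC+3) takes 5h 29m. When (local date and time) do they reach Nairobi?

Convert departure to UTC: 04:40 − 5:30 = 23:10 UTC on Oct 10.
Add 13 hours 15 minutes leg 1 → 12:25 UTC (Oct 11).
Add 4 hours and 47 minutes layover in Anchorage → 17:12 UTC.
Add 6 hours 45 minutes leg 2 → 23:57 UTC.
Add 7 hours and 1 minute layover in Boston → 06:58 UTC (Oct 12).
Add 5 hours and 29 minutes leg 3 → 12:27 UTC.
Nairobi is UTC+3:00, so local arrival = 12:27 + 3:00 = 15:27 on Oct 12.

15:27 on Oct 12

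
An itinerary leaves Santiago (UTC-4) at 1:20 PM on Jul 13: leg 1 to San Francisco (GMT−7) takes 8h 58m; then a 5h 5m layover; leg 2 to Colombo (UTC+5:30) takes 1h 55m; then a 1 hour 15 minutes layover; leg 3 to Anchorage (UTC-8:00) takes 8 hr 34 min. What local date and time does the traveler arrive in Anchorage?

11:07 AM on July 14

Convert departure to UTC: 1:20 PM + 4:00 = 5:20 PM UTC on Jul 13.
Add 8 hours and 58 minutes leg 1 → 2:18 AM UTC (Jul 14).
Add 5 hours 5 minutes layover in San Francisco → 7:23 AM UTC.
Add 1 hour and 55 minutes leg 2 → 9:18 AM UTC.
Add 1 hour and 15 minutes layover in Colombo → 10:33 AM UTC.
Add 8 hours 34 minutes leg 3 → 7:07 PM UTC.
Anchorage is UTC−8:00, so local arrival = 7:07 PM − 8:00 = 11:07 AM on Jul 14.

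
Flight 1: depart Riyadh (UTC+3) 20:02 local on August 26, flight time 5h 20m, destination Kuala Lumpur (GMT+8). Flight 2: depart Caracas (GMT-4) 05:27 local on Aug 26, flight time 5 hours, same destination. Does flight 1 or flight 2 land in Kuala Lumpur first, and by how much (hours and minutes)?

the second, by 7 hours 55 minutes

Flight 1 in UTC: 20:02 − 3:00 = 17:02 on Aug 26.
+5 hours and 20 minutes → arrive 22:22 UTC on Aug 26.
Flight 2 in UTC: 05:27 + 4:00 = 09:27 on Aug 26.
+5 hours → arrive 14:27 UTC on Aug 26.
Flight 2 lands earlier by 7 hours 55 minutes.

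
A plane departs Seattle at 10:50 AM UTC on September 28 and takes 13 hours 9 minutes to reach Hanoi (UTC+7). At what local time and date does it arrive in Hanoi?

6:59 AM on September 29

Departure is given in UTC: 10:50 AM on Sep 28.
Add 13 hours 9 minutes → 11:59 PM UTC.
Hanoi is UTC+7:00: 11:59 PM + 7:00 = 6:59 AM on Sep 29.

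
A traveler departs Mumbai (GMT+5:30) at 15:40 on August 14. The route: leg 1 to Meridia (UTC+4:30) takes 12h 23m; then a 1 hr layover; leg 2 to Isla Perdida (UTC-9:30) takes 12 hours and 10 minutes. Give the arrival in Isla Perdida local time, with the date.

02:13 on August 15

Convert departure to UTC: 15:40 − 5:30 = 10:10 UTC on Aug 14.
Add 12 hours 23 minutes leg 1 → 22:33 UTC.
Add 1 hour layover in Meridia → 23:33 UTC.
Add 12 hours 10 minutes leg 2 → 11:43 UTC (Aug 15).
Isla Perdida is UTC−9:30, so local arrival = 11:43 − 9:30 = 02:13 on Aug 15.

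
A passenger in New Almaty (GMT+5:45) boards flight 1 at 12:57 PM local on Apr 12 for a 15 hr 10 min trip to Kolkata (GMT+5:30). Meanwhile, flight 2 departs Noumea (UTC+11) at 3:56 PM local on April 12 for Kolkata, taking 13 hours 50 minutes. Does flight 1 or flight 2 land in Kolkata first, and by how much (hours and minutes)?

Flight 1 in UTC: 12:57 PM − 5:45 = 7:12 AM on Apr 12.
+15 hours 10 minutes → arrive 10:22 PM UTC on Apr 12.
Flight 2 in UTC: 3:56 PM − 11:00 = 4:56 AM on Apr 12.
+13 hours and 50 minutes → arrive 6:46 PM UTC on Apr 12.
Flight 2 lands earlier by 3 hours 36 minutes.

the second, by 3 hours 36 minutes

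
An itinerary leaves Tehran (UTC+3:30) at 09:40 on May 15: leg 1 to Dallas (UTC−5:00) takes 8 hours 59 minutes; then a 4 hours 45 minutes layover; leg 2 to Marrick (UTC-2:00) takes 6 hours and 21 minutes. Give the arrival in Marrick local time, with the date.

Convert departure to UTC: 09:40 − 3:30 = 06:10 UTC on May 15.
Add 8 hours 59 minutes leg 1 → 15:09 UTC.
Add 4 hours and 45 minutes layover in Dallas → 19:54 UTC.
Add 6 hours and 21 minutes leg 2 → 02:15 UTC (May 16).
Marrick is UTC−2:00, so local arrival = 02:15 − 2:00 = 00:15 on May 16.

00:15 on May 16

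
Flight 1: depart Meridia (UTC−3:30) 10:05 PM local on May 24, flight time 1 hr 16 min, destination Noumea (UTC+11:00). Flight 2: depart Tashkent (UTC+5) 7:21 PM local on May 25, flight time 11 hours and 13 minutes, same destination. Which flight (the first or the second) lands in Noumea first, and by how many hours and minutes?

the first, by 22 hours 43 minutes

Flight 1 in UTC: 10:05 PM + 3:30 = 1:35 AM on May 25.
+1 hour 16 minutes → arrive 2:51 AM UTC on May 25.
Flight 2 in UTC: 7:21 PM − 5:00 = 2:21 PM on May 25.
+11 hours and 13 minutes → arrive 1:34 AM UTC on May 26.
Flight 1 lands earlier by 22 hours 43 minutes.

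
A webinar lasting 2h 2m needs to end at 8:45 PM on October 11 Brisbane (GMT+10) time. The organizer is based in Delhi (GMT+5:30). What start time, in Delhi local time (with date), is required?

2:13 PM on Oct 11

Target end time in UTC: 8:45 PM − 10:00 = 10:45 AM on Oct 11.
Subtract 2 hours 2 minutes → start 8:43 AM UTC on Oct 11.
Delhi is UTC+5:30: 8:43 AM + 5:30 = 2:13 PM on Oct 11.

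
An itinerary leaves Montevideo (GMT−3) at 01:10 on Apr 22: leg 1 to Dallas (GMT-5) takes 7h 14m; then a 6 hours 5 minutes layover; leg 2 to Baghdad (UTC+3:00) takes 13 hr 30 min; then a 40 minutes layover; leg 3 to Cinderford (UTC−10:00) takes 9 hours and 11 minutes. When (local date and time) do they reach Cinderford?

Convert departure to UTC: 01:10 + 3:00 = 04:10 UTC on Apr 22.
Add 7 hours and 14 minutes leg 1 → 11:24 UTC.
Add 6 hours and 5 minutes layover in Dallas → 17:29 UTC.
Add 13 hours 30 minutes leg 2 → 06:59 UTC (Apr 23).
Add 40 minutes layover in Baghdad → 07:39 UTC.
Add 9 hours 11 minutes leg 3 → 16:50 UTC.
Cinderford is UTC−10:00, so local arrival = 16:50 − 10:00 = 06:50 on Apr 23.

06:50 on April 23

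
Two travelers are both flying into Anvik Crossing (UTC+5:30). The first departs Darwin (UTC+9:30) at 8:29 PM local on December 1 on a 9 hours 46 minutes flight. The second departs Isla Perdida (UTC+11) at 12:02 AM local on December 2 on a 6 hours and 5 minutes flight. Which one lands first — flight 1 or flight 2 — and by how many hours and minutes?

Flight 1 in UTC: 8:29 PM − 9:30 = 10:59 AM on Dec 1.
+9 hours 46 minutes → arrive 8:45 PM UTC on Dec 1.
Flight 2 in UTC: 12:02 AM − 11:00 = 1:02 PM on Dec 1.
+6 hours 5 minutes → arrive 7:07 PM UTC on Dec 1.
Flight 2 lands earlier by 1 hour 38 minutes.

the second, by 1 hour 38 minutes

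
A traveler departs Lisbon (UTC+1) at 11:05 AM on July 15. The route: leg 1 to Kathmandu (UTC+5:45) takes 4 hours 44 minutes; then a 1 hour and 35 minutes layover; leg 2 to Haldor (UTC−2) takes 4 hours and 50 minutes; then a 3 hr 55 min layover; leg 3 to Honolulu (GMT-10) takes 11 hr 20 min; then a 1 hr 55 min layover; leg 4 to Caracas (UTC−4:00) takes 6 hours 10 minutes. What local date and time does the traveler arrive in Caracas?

4:34 PM on July 16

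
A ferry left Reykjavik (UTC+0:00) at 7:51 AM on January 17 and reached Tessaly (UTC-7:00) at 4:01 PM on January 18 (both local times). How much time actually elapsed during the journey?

39 hours 10 minutes

Departure is already UTC: 7:51 AM on Jan 17.
Arrival in UTC: 4:01 PM + 7:00 = 11:01 PM on Jan 18.
Elapsed = 11:01 PM − 7:51 AM (+1 day) = 39 hours 10 minutes.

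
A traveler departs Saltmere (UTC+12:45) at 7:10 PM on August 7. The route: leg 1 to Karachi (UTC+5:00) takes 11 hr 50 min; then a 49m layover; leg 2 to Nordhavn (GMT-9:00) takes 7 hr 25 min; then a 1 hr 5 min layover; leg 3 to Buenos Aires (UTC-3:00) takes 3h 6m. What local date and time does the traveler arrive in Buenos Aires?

3:40 AM on Aug 8

Convert departure to UTC: 7:10 PM − 12:45 = 6:25 AM UTC on Aug 7.
Add 11 hours and 50 minutes leg 1 → 6:15 PM UTC.
Add 49 minutes layover in Karachi → 7:04 PM UTC.
Add 7 hours and 25 minutes leg 2 → 2:29 AM UTC (Aug 8).
Add 1 hour and 5 minutes layover in Nordhavn → 3:34 AM UTC.
Add 3 hours 6 minutes leg 3 → 6:40 AM UTC.
Buenos Aires is UTC−3:00, so local arrival = 6:40 AM − 3:00 = 3:40 AM on Aug 8.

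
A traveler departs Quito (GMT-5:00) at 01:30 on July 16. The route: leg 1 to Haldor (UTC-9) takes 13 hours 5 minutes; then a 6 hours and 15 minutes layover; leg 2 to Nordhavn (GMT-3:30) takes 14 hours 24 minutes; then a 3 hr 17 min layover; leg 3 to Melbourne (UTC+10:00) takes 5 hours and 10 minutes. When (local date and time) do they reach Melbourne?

Convert departure to UTC: 01:30 + 5:00 = 06:30 UTC on Jul 16.
Add 13 hours and 5 minutes leg 1 → 19:35 UTC.
Add 6 hours and 15 minutes layover in Haldor → 01:50 UTC (Jul 17).
Add 14 hours 24 minutes leg 2 → 16:14 UTC.
Add 3 hours and 17 minutes layover in Nordhavn → 19:31 UTC.
Add 5 hours 10 minutes leg 3 → 00:41 UTC (Jul 18).
Melbourne is UTC+10:00, so local arrival = 00:41 + 10:00 = 10:41 on Jul 18.

10:41 on July 18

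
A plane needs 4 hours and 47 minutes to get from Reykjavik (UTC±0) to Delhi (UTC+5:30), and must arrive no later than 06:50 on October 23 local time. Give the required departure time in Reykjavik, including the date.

20:33 on October 22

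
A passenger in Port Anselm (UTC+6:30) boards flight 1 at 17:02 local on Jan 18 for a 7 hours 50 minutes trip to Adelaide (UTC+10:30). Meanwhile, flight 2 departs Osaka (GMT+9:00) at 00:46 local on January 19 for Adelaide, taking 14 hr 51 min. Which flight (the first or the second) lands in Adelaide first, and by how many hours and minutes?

the first, by 12 hours 15 minutes

Flight 1 in UTC: 17:02 − 6:30 = 10:32 on Jan 18.
+7 hours and 50 minutes → arrive 18:22 UTC on Jan 18.
Flight 2 in UTC: 00:46 − 9:00 = 15:46 on Jan 18.
+14 hours and 51 minutes → arrive 06:37 UTC on Jan 19.
Flight 1 lands earlier by 12 hours 15 minutes.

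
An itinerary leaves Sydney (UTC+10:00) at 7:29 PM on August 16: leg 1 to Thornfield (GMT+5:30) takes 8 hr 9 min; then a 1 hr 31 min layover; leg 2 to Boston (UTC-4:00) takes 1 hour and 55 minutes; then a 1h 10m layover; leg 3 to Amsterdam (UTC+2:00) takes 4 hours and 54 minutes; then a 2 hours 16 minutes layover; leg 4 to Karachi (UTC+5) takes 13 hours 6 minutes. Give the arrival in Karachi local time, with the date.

Convert departure to UTC: 7:29 PM − 10:00 = 9:29 AM UTC on Aug 16.
Add 8 hours 9 minutes leg 1 → 5:38 PM UTC.
Add 1 hour 31 minutes layover in Thornfield → 7:09 PM UTC.
Add 1 hour and 55 minutes leg 2 → 9:04 PM UTC.
Add 1 hour and 10 minutes layover in Boston → 10:14 PM UTC.
Add 4 hours and 54 minutes leg 3 → 3:08 AM UTC (Aug 17).
Add 2 hours and 16 minutes layover in Amsterdam → 5:24 AM UTC.
Add 13 hours and 6 minutes leg 4 → 6:30 PM UTC.
Karachi is UTC+5:00, so local arrival = 6:30 PM + 5:00 = 11:30 PM on Aug 17.

11:30 PM on August 17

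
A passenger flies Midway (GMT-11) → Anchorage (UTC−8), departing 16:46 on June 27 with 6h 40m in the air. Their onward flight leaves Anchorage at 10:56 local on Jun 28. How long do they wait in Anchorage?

8 hours 30 minutes

Convert departure to UTC: 16:46 + 11:00 = 03:46 UTC on Jun 28.
Add 6 hours 40 minutes flight time → 10:26 UTC.
Anchorage is UTC−8:00, so local arrival = 10:26 − 8:00 = 02:26 on Jun 28.
Layover = 10:56 − 02:26 = 8 hours 30 minutes.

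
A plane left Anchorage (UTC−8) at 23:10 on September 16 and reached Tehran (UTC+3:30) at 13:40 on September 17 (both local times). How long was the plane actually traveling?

Departure in UTC: 23:10 + 8:00 = 07:10 on Sep 17.
Arrival in UTC: 13:40 − 3:30 = 10:10 on Sep 17.
Elapsed = 10:10 − 07:10 = 3 hours.

3 hours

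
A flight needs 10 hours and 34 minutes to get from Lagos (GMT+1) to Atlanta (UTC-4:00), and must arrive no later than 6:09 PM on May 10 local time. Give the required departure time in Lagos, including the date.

Target arrival in UTC: 6:09 PM + 4:00 = 10:09 PM on May 10.
Subtract 10 hours and 34 minutes → departure 11:35 AM UTC on May 10.
Lagos is UTC+1:00: 11:35 AM + 1:00 = 12:35 PM on May 10.

12:35 PM on May 10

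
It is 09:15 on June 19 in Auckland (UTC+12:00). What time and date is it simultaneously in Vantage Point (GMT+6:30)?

In UTC: 09:15 − 12:00 = 21:15 on Jun 18.
Vantage Point is UTC+6:30: 21:15 + 6:30 = 03:45 on Jun 19.

03:45 on June 19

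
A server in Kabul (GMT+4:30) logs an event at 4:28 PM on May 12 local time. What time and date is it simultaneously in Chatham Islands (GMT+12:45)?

Chatham Islands is 8:15 ahead of Kabul.
Shift by the zone difference: 4:28 PM + 8:15 = 12:43 AM on May 13 in Chatham Islands.

12:43 AM on May 13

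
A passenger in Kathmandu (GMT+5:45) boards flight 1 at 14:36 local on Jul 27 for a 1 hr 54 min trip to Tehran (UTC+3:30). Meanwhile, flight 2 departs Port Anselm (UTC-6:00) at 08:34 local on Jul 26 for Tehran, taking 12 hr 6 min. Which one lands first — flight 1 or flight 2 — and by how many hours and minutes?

the second, by 8 hours 5 minutes

Flight 1 in UTC: 14:36 − 5:45 = 08:51 on Jul 27.
+1 hour 54 minutes → arrive 10:45 UTC on Jul 27.
Flight 2 in UTC: 08:34 + 6:00 = 14:34 on Jul 26.
+12 hours 6 minutes → arrive 02:40 UTC on Jul 27.
Flight 2 lands earlier by 8 hours 5 minutes.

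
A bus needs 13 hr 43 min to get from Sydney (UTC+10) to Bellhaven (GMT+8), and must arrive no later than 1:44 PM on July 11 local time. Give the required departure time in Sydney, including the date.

Target arrival in UTC: 1:44 PM − 8:00 = 5:44 AM on Jul 11.
Subtract 13 hours and 43 minutes → departure 4:01 PM UTC on Jul 10.
Sydney is UTC+10:00: 4:01 PM + 10:00 = 2:01 AM on Jul 11.

2:01 AM on July 11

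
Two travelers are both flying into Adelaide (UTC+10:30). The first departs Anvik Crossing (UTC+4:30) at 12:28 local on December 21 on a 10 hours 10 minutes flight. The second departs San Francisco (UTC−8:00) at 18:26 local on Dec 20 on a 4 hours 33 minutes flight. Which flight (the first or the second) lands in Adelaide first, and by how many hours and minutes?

Flight 1 in UTC: 12:28 − 4:30 = 07:58 on Dec 21.
+10 hours and 10 minutes → arrive 18:08 UTC on Dec 21.
Flight 2 in UTC: 18:26 + 8:00 = 02:26 on Dec 21.
+4 hours 33 minutes → arrive 06:59 UTC on Dec 21.
Flight 2 lands earlier by 11 hours 9 minutes.

the second, by 11 hours 9 minutes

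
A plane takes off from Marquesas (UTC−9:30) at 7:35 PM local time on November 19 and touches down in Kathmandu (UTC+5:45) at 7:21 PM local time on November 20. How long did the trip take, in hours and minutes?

Departure in UTC: 7:35 PM + 9:30 = 5:05 AM on Nov 20.
Arrival in UTC: 7:21 PM − 5:45 = 1:36 PM on Nov 20.
Elapsed = 1:36 PM − 5:05 AM = 8 hours 31 minutes.

8 hours 31 minutes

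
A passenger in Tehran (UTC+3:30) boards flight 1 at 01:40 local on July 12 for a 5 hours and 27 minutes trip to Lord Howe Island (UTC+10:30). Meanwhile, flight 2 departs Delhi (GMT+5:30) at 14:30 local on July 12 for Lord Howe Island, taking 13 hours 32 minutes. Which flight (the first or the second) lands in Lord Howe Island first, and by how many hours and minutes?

Flight 1 in UTC: 01:40 − 3:30 = 22:10 on Jul 11.
+5 hours and 27 minutes → arrive 03:37 UTC on Jul 12.
Flight 2 in UTC: 14:30 − 5:30 = 09:00 on Jul 12.
+13 hours and 32 minutes → arrive 22:32 UTC on Jul 12.
Flight 1 lands earlier by 18 hours 55 minutes.

the first, by 18 hours 55 minutes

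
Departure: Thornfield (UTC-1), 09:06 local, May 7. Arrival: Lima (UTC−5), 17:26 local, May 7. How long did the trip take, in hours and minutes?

Departure in UTC: 09:06 + 1:00 = 10:06 on May 7.
Arrival in UTC: 17:26 + 5:00 = 22:26 on May 7.
Elapsed = 22:26 − 10:06 = 12 hours 20 minutes.

12 hours 20 minutes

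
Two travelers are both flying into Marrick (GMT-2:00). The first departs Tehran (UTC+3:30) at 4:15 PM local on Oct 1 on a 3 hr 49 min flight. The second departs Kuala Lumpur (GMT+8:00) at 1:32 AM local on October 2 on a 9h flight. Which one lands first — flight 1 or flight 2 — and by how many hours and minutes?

the first, by 9 hours 58 minutes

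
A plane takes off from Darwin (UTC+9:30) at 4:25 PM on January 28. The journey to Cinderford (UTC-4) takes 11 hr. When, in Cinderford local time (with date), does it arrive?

1:55 PM on Jan 28

Cinderford is 13:30 behind Darwin.
After 11 hours it is 3:25 AM (Jan 29) in Darwin.
Shift by the zone difference: 3:25 AM − 13:30 = 1:55 PM on Jan 28 in Cinderford.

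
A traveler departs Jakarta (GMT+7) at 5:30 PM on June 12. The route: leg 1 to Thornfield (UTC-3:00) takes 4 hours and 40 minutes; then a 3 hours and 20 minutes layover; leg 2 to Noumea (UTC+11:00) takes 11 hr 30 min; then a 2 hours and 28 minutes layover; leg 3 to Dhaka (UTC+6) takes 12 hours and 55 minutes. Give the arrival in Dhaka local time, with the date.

3:23 AM on June 14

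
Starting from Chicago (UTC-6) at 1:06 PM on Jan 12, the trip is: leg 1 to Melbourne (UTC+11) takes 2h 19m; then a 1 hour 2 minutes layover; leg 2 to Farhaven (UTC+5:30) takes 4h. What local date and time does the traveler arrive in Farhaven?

Convert departure to UTC: 1:06 PM + 6:00 = 7:06 PM UTC on Jan 12.
Add 2 hours 19 minutes leg 1 → 9:25 PM UTC.
Add 1 hour 2 minutes layover in Melbourne → 10:27 PM UTC.
Add 4 hours leg 2 → 2:27 AM UTC (Jan 13).
Farhaven is UTC+5:30, so local arrival = 2:27 AM + 5:30 = 7:57 AM on Jan 13.

7:57 AM on January 13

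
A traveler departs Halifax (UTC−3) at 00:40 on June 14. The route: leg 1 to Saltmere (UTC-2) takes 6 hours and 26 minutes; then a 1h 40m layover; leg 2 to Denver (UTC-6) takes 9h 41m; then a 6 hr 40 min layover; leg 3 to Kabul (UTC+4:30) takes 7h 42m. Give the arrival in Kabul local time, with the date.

16:19 on June 15

Convert departure to UTC: 00:40 + 3:00 = 03:40 UTC on Jun 14.
Add 6 hours 26 minutes leg 1 → 10:06 UTC.
Add 1 hour 40 minutes layover in Saltmere → 11:46 UTC.
Add 9 hours and 41 minutes leg 2 → 21:27 UTC.
Add 6 hours 40 minutes layover in Denver → 04:07 UTC (Jun 15).
Add 7 hours and 42 minutes leg 3 → 11:49 UTC.
Kabul is UTC+4:30, so local arrival = 11:49 + 4:30 = 16:19 on Jun 15.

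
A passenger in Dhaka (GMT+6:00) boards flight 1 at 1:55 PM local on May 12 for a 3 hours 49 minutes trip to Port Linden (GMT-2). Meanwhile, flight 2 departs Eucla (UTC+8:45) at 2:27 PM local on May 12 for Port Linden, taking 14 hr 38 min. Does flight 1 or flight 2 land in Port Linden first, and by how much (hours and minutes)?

Flight 1 in UTC: 1:55 PM − 6:00 = 7:55 AM on May 12.
+3 hours 49 minutes → arrive 11:44 AM UTC on May 12.
Flight 2 in UTC: 2:27 PM − 8:45 = 5:42 AM on May 12.
+14 hours and 38 minutes → arrive 8:20 PM UTC on May 12.
Flight 1 lands earlier by 8 hours 36 minutes.

the first, by 8 hours 36 minutes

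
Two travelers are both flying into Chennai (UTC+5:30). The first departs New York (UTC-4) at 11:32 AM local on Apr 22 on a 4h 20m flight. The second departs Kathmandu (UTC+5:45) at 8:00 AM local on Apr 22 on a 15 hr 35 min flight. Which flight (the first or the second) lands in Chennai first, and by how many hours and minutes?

Flight 1 in UTC: 11:32 AM + 4:00 = 3:32 PM on Apr 22.
+4 hours and 20 minutes → arrive 7:52 PM UTC on Apr 22.
Flight 2 in UTC: 8:00 AM − 5:45 = 2:15 AM on Apr 22.
+15 hours and 35 minutes → arrive 5:50 PM UTC on Apr 22.
Flight 2 lands earlier by 2 hours 2 minutes.

the second, by 2 hours 2 minutes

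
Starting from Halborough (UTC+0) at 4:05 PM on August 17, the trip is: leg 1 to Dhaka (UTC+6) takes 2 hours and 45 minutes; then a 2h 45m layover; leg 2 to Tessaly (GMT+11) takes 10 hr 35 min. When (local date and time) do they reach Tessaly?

7:10 PM on Aug 18

Halborough is at UTC+0, so departure is already 4:05 PM UTC on Aug 17.
Add 2 hours 45 minutes leg 1 → 6:50 PM UTC.
Add 2 hours and 45 minutes layover in Dhaka → 9:35 PM UTC.
Add 10 hours 35 minutes leg 2 → 8:10 AM UTC (Aug 18).
Tessaly is UTC+11:00, so local arrival = 8:10 AM + 11:00 = 7:10 PM on Aug 18.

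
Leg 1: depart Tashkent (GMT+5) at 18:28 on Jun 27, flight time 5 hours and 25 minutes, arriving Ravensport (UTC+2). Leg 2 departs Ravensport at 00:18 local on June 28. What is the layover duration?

3 hours 25 minutes

Convert departure to UTC: 18:28 − 5:00 = 13:28 UTC on Jun 27.
Add 5 hours and 25 minutes flight time → 18:53 UTC.
Ravensport is UTC+2:00, so local arrival = 18:53 + 2:00 = 20:53 on Jun 27.
Layover = 00:18 − 20:53 (+1 day) = 3 hours 25 minutes.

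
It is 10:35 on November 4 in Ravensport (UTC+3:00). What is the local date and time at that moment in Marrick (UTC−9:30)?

22:05 on November 3

In UTC: 10:35 − 3:00 = 07:35 on Nov 4.
Marrick is UTC−9:30: 07:35 − 9:30 = 22:05 on Nov 3.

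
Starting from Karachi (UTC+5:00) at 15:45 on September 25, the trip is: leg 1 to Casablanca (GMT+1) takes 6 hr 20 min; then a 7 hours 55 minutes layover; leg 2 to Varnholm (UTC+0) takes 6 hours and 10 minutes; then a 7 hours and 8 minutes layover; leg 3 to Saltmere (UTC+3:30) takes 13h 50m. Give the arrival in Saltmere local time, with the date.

Convert departure to UTC: 15:45 − 5:00 = 10:45 UTC on Sep 25.
Add 6 hours 20 minutes leg 1 → 17:05 UTC.
Add 7 hours and 55 minutes layover in Casablanca → 01:00 UTC (Sep 26).
Add 6 hours and 10 minutes leg 2 → 07:10 UTC.
Add 7 hours 8 minutes layover in Varnholm → 14:18 UTC.
Add 13 hours and 50 minutes leg 3 → 04:08 UTC (Sep 27).
Saltmere is UTC+3:30, so local arrival = 04:08 + 3:30 = 07:38 on Sep 27.

07:38 on September 27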